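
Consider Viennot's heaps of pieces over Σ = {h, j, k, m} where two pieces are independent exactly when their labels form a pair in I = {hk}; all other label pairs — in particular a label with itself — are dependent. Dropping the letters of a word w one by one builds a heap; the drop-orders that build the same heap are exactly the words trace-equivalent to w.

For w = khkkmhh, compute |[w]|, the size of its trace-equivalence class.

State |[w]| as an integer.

0(k) covers ∅
1(h) covers ∅
2(k) covers 0:k
3(k) covers 2:k
4(m) covers 1:h, 3:k
5(h) covers 4:m
6(h) covers 5:h
floor of heap: 0:k, 1:h
completions by unplaced set U, small U first (add the entries for U minus each lowest piece of U):
  |U|=1: {6}:1
  |U|=2: {5,6}:1
  |U|=3: {4,5,6}:1
  |U|=4: {1,4,5,6}:1  {3,4,5,6}:1
  |U|=5: {1,3,4,5,6}:2  {2,3,4,5,6}:1
  start at 0(k): 3
  start at 1(h): 1
sum over floor = 4

4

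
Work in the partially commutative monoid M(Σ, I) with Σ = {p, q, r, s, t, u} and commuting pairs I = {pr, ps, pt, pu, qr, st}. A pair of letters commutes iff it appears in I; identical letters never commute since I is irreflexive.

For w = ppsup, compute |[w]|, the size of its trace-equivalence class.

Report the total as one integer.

10

piece 0:p — minimal
piece 1:p rests on {0:p}
piece 2:s — minimal
piece 3:u rests on {2:s}
piece 4:p rests on {1:p}
minimal pieces: {0:p, 2:s}
ways to finish when only these pieces remain (= sum over removing one remaining piece with nothing left below it):
  1 left: {3}→1  {4}→1
  2 left: {1,4}→1  {2,3}→1  {3,4}→2
  3 left: {0,1,4}→1  {1,3,4}→3  {2,3,4}→3
  placing 0:p first → 6 extensions
  placing 2:s first → 4 extensions
total linear extensions = 10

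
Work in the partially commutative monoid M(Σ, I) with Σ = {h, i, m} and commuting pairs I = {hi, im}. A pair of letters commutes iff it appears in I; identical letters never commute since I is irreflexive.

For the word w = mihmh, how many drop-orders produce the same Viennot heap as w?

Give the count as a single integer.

drop 0:m onto floor
drop 1:i onto floor
drop 2:h onto {0:m}
drop 3:m onto {2:h}
drop 4:h onto {3:m}
ground layer = {0:m, 1:i}
drop-orders for the pieces not yet dropped (sum over which currently-grounded one goes next):
  1 to go: {1} 1  {4} 1
  2 to go: {1,4} 2  {3,4} 1
  3 to go: {1,3,4} 3  {2,3,4} 1
  if 0:m drops first: 4 orders
  if 1:i drops first: 1 orders
heap linearizations: 5

5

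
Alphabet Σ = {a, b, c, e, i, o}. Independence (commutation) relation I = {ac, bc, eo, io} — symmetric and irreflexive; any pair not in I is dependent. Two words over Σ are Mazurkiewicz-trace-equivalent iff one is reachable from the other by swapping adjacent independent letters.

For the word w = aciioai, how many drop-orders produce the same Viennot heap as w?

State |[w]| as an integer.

6

drop 0:a onto floor
drop 1:c onto floor
drop 2:i onto {0:a, 1:c}
drop 3:i onto {2:i}
drop 4:o onto {0:a, 1:c}
drop 5:a onto {3:i, 4:o}
drop 6:i onto {5:a}
ground layer = {0:a, 1:c}
drop-orders for the pieces not yet dropped (sum over which currently-grounded one goes next):
  1 to go: {6} 1
  2 to go: {5,6} 1
  3 to go: {3,5,6} 1  {4,5,6} 1
  4 to go: {2,3,5,6} 1  {3,4,5,6} 2
  5 to go: {2,3,4,5,6} 3
  if 0:a drops first: 3 orders
  if 1:c drops first: 3 orders
heap linearizations: 6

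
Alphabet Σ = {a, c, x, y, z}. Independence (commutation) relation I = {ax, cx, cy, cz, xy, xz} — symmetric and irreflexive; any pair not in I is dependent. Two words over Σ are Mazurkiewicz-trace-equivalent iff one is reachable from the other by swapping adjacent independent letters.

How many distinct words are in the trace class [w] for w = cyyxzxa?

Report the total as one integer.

84

drop 0:c onto floor
drop 1:y onto floor
drop 2:y onto {1:y}
drop 3:x onto floor
drop 4:z onto {2:y}
drop 5:x onto {3:x}
drop 6:a onto {0:c, 4:z}
ground layer = {0:c, 1:y, 3:x}
drop-orders for the pieces not yet dropped (sum over which currently-grounded one goes next):
  1 to go: {5} 1  {6} 1
  2 to go: {0,6} 1  {3,5} 1  {4,6} 1  {5,6} 2
  3 to go: {0,4,6} 2  {0,5,6} 3  {2,4,6} 1  {3,5,6} 3  {4,5,6} 3
  4 to go: {0,2,4,6} 3  {0,3,5,6} 6  {0,4,5,6} 8  {1,2,4,6} 1  {2,4,5,6} 4  {3,4,5,6} 6
  5 to go: {0,1,2,4,6} 4  {0,2,4,5,6} 15  {0,3,4,5,6} 20  {1,2,4,5,6} 5  {2,3,4,5,6} 10
  if 0:c drops first: 15 orders
  if 1:y drops first: 45 orders
  if 3:x drops first: 24 orders
heap linearizations: 84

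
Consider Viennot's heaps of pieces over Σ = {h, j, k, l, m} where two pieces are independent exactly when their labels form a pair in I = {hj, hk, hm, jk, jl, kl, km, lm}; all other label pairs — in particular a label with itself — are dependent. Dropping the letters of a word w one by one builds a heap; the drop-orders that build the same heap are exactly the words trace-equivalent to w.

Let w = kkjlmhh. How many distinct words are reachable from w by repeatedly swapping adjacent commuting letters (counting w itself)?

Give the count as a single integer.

#0=k has no predecessor
#1=k depends on [0:k]
#2=j has no predecessor
#3=l has no predecessor
#4=m depends on [2:j]
#5=h depends on [3:l]
#6=h depends on [5:h]
sources: [0:k, 2:j, 3:l]
N(rest) = Σ N(rest − s) over sources s of rest; N(one piece) = 1:
  size 1 → [1]=1  [4]=1  [6]=1
  size 2 → [0,1]=1  [1,4]=2  [1,6]=2  [2,4]=1  [4,6]=2  [5,6]=1
  size 3 → [0,1,4]=3  [0,1,6]=3  [1,2,4]=3  [1,4,6]=6  [1,5,6]=3  [2,4,6]=3  [3,5,6]=1  [4,5,6]=3
  size 4 → [0,1,2,4]=6  [0,1,4,6]=12  [0,1,5,6]=6  [1,2,4,6]=12  [1,3,5,6]=4  [1,4,5,6]=12  [2,4,5,6]=6  [3,4,5,6]=4
  size 5 → [0,1,2,4,6]=30  [0,1,3,5,6]=10  [0,1,4,5,6]=30  [1,2,4,5,6]=30  [1,3,4,5,6]=20  [2,3,4,5,6]=10
  first=0(k) contributes 60
  first=2(j) contributes 60
  first=3(l) contributes 90
|[w]| = 210

210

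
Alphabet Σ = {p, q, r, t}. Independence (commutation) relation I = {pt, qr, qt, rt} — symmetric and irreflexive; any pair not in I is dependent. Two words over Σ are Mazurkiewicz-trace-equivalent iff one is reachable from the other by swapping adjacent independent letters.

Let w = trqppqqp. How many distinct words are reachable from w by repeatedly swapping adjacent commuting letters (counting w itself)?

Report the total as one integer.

16

drop 0:t onto floor
drop 1:r onto floor
drop 2:q onto floor
drop 3:p onto {1:r, 2:q}
drop 4:p onto {3:p}
drop 5:q onto {4:p}
drop 6:q onto {5:q}
drop 7:p onto {6:q}
ground layer = {0:t, 1:r, 2:q}
drop-orders for the pieces not yet dropped (sum over which currently-grounded one goes next):
  1 to go: {0} 1  {7} 1
  2 to go: {0,7} 2  {6,7} 1
  3 to go: {0,6,7} 3  {5,6,7} 1
  4 to go: {0,5,6,7} 4  {4,5,6,7} 1
  5 to go: {0,4,5,6,7} 5  {3,4,5,6,7} 1
  6 to go: {0,3,4,5,6,7} 6  {1,3,4,5,6,7} 1  {2,3,4,5,6,7} 1
  if 0:t drops first: 2 orders
  if 1:r drops first: 7 orders
  if 2:q drops first: 7 orders
heap linearizations: 16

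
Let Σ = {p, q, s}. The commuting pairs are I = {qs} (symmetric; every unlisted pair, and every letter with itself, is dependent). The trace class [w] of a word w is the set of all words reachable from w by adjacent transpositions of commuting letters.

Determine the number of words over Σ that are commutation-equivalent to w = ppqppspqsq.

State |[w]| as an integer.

3

drop 0:p onto floor
drop 1:p onto {0:p}
drop 2:q onto {1:p}
drop 3:p onto {2:q}
drop 4:p onto {3:p}
drop 5:s onto {4:p}
drop 6:p onto {5:s}
drop 7:q onto {6:p}
drop 8:s onto {6:p}
drop 9:q onto {7:q}
ground layer = {0:p}
drop-orders for the pieces not yet dropped (sum over which currently-grounded one goes next):
  1 to go: {8} 1  {9} 1
  2 to go: {7,9} 1  {8,9} 2
  3 to go: {7,8,9} 3
  4 to go: {6,7,8,9} 3
  5 to go: {5,6,7,8,9} 3
  6 to go: {4,5,6,7,8,9} 3
  7 to go: {3,4,5,6,7,8,9} 3
  8 to go: {2,3,4,5,6,7,8,9} 3
  if 0:p drops first: 3 orders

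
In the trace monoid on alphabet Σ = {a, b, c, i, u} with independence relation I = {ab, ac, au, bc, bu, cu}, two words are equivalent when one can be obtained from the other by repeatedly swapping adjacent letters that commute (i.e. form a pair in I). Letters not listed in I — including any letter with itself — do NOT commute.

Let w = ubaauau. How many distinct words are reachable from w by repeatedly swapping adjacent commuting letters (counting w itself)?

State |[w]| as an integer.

0(u) covers ∅
1(b) covers ∅
2(a) covers ∅
3(a) covers 2:a
4(u) covers 0:u
5(a) covers 3:a
6(u) covers 4:u
floor of heap: 0:u, 1:b, 2:a
completions by unplaced set U, small U first (add the entries for U minus each lowest piece of U):
  |U|=1: {1}:1  {5}:1  {6}:1
  |U|=2: {1,5}:2  {1,6}:2  {3,5}:1  {4,6}:1  {5,6}:2
  |U|=3: {0,4,6}:1  {1,3,5}:3  {1,4,6}:3  {1,5,6}:6  {2,3,5}:1  {3,5,6}:3  {4,5,6}:3
  |U|=4: {0,1,4,6}:4  {0,4,5,6}:4  {1,2,3,5}:4  {1,3,5,6}:12  {1,4,5,6}:12  {2,3,5,6}:4  {3,4,5,6}:6
  |U|=5: {0,1,4,5,6}:20  {0,3,4,5,6}:10  {1,2,3,5,6}:20  {1,3,4,5,6}:30  {2,3,4,5,6}:10
  start at 0(u): 60
  start at 1(b): 20
  start at 2(a): 60
sum over floor = 140

140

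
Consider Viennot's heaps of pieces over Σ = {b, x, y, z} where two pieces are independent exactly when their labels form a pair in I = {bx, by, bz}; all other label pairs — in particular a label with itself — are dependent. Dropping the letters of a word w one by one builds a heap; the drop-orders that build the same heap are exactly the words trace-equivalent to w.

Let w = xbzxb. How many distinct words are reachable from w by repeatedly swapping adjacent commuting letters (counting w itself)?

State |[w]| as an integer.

10

0(x) covers ∅
1(b) covers ∅
2(z) covers 0:x
3(x) covers 2:z
4(b) covers 1:b
floor of heap: 0:x, 1:b
completions by unplaced set U, small U first (add the entries for U minus each lowest piece of U):
  |U|=1: {3}:1  {4}:1
  |U|=2: {1,4}:1  {2,3}:1  {3,4}:2
  |U|=3: {0,2,3}:1  {1,3,4}:3  {2,3,4}:3
  start at 0(x): 6
  start at 1(b): 4
sum over floor = 10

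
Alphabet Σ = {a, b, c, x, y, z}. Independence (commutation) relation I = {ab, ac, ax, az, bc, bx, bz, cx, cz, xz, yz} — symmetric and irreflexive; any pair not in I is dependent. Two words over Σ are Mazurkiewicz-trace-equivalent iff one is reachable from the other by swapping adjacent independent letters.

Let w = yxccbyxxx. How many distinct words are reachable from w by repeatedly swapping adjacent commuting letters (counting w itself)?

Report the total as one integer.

12

piece 0:y — minimal
piece 1:x rests on {0:y}
piece 2:c rests on {0:y}
piece 3:c rests on {2:c}
piece 4:b rests on {0:y}
piece 5:y rests on {1:x, 3:c, 4:b}
piece 6:x rests on {5:y}
piece 7:x rests on {6:x}
piece 8:x rests on {7:x}
minimal pieces: {0:y}
ways to finish when only these pieces remain (= sum over removing one remaining piece with nothing left below it):
  1 left: {8}→1
  2 left: {7,8}→1
  3 left: {6,7,8}→1
  4 left: {5,6,7,8}→1
  5 left: {1,5,6,7,8}→1  {3,5,6,7,8}→1  {4,5,6,7,8}→1
  6 left: {1,3,5,6,7,8}→2  {1,4,5,6,7,8}→2  {2,3,5,6,7,8}→1  {3,4,5,6,7,8}→2
  7 left: {1,2,3,5,6,7,8}→3  {1,3,4,5,6,7,8}→6  {2,3,4,5,6,7,8}→3
  placing 0:y first → 12 extensions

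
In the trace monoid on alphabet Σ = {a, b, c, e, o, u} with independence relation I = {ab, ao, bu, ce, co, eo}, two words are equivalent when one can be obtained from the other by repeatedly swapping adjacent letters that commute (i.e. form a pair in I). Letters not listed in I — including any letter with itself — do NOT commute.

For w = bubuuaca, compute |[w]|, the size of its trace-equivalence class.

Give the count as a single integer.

15

0(b) covers ∅
1(u) covers ∅
2(b) covers 0:b
3(u) covers 1:u
4(u) covers 3:u
5(a) covers 4:u
6(c) covers 2:b, 5:a
7(a) covers 6:c
floor of heap: 0:b, 1:u
completions by unplaced set U, small U first (add the entries for U minus each lowest piece of U):
  |U|=1: {7}:1
  |U|=2: {6,7}:1
  |U|=3: {2,6,7}:1  {5,6,7}:1
  |U|=4: {0,2,6,7}:1  {2,5,6,7}:2  {4,5,6,7}:1
  |U|=5: {0,2,5,6,7}:3  {2,4,5,6,7}:3  {3,4,5,6,7}:1
  |U|=6: {0,2,4,5,6,7}:6  {1,3,4,5,6,7}:1  {2,3,4,5,6,7}:4
  start at 0(b): 5
  start at 1(u): 10
sum over floor = 15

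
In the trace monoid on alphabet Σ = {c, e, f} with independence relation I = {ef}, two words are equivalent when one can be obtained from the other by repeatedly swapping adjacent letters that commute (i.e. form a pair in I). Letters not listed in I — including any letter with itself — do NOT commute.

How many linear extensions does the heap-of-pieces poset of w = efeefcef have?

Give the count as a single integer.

20

#0=e has no predecessor
#1=f has no predecessor
#2=e depends on [0:e]
#3=e depends on [2:e]
#4=f depends on [1:f]
#5=c depends on [3:e, 4:f]
#6=e depends on [5:c]
#7=f depends on [5:c]
sources: [0:e, 1:f]
N(rest) = Σ N(rest − s) over sources s of rest; N(one piece) = 1:
  size 1 → [6]=1  [7]=1
  size 2 → [6,7]=2
  size 3 → [5,6,7]=2
  size 4 → [3,5,6,7]=2  [4,5,6,7]=2
  size 5 → [1,4,5,6,7]=2  [2,3,5,6,7]=2  [3,4,5,6,7]=4
  size 6 → [0,2,3,5,6,7]=2  [1,3,4,5,6,7]=6  [2,3,4,5,6,7]=6
  first=0(e) contributes 12
  first=1(f) contributes 8
|[w]| = 20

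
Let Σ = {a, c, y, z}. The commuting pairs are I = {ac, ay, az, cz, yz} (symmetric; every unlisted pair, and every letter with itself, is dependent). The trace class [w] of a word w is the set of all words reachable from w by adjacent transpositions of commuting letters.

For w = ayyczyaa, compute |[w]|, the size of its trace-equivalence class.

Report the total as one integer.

280

0(a) covers ∅
1(y) covers ∅
2(y) covers 1:y
3(c) covers 2:y
4(z) covers ∅
5(y) covers 3:c
6(a) covers 0:a
7(a) covers 6:a
floor of heap: 0:a, 1:y, 4:z
completions by unplaced set U, small U first (add the entries for U minus each lowest piece of U):
  |U|=1: {4}:1  {5}:1  {7}:1
  |U|=2: {3,5}:1  {4,5}:2  {4,7}:2  {5,7}:2  {6,7}:1
  |U|=3: {0,6,7}:1  {2,3,5}:1  {3,4,5}:3  {3,5,7}:3  {4,5,7}:6  {4,6,7}:3  {5,6,7}:3
  |U|=4: {0,4,6,7}:4  {0,5,6,7}:4  {1,2,3,5}:1  {2,3,4,5}:4  {2,3,5,7}:4  {3,4,5,7}:12  {3,5,6,7}:6  {4,5,6,7}:12
  |U|=5: {0,3,5,6,7}:10  {0,4,5,6,7}:20  {1,2,3,4,5}:5  {1,2,3,5,7}:5  {2,3,4,5,7}:20  {2,3,5,6,7}:10  {3,4,5,6,7}:30
  |U|=6: {0,2,3,5,6,7}:20  {0,3,4,5,6,7}:60  {1,2,3,4,5,7}:30  {1,2,3,5,6,7}:15  {2,3,4,5,6,7}:60
  start at 0(a): 105
  start at 1(y): 140
  start at 4(z): 35
sum over floor = 280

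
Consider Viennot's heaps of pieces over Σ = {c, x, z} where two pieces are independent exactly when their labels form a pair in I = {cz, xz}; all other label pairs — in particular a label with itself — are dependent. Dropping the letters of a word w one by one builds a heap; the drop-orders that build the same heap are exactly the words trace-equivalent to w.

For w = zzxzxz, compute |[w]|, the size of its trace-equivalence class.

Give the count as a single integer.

drop 0:z onto floor
drop 1:z onto {0:z}
drop 2:x onto floor
drop 3:z onto {1:z}
drop 4:x onto {2:x}
drop 5:z onto {3:z}
ground layer = {0:z, 2:x}
drop-orders for the pieces not yet dropped (sum over which currently-grounded one goes next):
  1 to go: {4} 1  {5} 1
  2 to go: {2,4} 1  {3,5} 1  {4,5} 2
  3 to go: {1,3,5} 1  {2,4,5} 3  {3,4,5} 3
  4 to go: {0,1,3,5} 1  {1,3,4,5} 4  {2,3,4,5} 6
  if 0:z drops first: 10 orders
  if 2:x drops first: 5 orders
heap linearizations: 15

15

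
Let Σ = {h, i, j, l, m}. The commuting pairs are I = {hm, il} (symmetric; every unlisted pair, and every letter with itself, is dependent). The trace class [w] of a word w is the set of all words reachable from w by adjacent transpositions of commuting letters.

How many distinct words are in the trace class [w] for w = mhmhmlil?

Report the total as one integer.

30

0(m) covers ∅
1(h) covers ∅
2(m) covers 0:m
3(h) covers 1:h
4(m) covers 2:m
5(l) covers 3:h, 4:m
6(i) covers 3:h, 4:m
7(l) covers 5:l
floor of heap: 0:m, 1:h
completions by unplaced set U, small U first (add the entries for U minus each lowest piece of U):
  |U|=1: {6}:1  {7}:1
  |U|=2: {5,7}:1  {6,7}:2
  |U|=3: {5,6,7}:3
  |U|=4: {3,5,6,7}:3  {4,5,6,7}:3
  |U|=5: {1,3,5,6,7}:3  {2,4,5,6,7}:3  {3,4,5,6,7}:6
  |U|=6: {0,2,4,5,6,7}:3  {1,3,4,5,6,7}:9  {2,3,4,5,6,7}:9
  start at 0(m): 18
  start at 1(h): 12
sum over floor = 30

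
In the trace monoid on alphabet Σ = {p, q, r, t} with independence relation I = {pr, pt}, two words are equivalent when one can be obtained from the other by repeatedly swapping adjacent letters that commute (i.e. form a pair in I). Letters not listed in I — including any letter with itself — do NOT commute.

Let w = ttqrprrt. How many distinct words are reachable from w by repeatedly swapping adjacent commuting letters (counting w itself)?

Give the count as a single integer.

5

drop 0:t onto floor
drop 1:t onto {0:t}
drop 2:q onto {1:t}
drop 3:r onto {2:q}
drop 4:p onto {2:q}
drop 5:r onto {3:r}
drop 6:r onto {5:r}
drop 7:t onto {6:r}
ground layer = {0:t}
drop-orders for the pieces not yet dropped (sum over which currently-grounded one goes next):
  1 to go: {4} 1  {7} 1
  2 to go: {4,7} 2  {6,7} 1
  3 to go: {4,6,7} 3  {5,6,7} 1
  4 to go: {3,5,6,7} 1  {4,5,6,7} 4
  5 to go: {3,4,5,6,7} 5
  6 to go: {2,3,4,5,6,7} 5
  if 0:t drops first: 5 orders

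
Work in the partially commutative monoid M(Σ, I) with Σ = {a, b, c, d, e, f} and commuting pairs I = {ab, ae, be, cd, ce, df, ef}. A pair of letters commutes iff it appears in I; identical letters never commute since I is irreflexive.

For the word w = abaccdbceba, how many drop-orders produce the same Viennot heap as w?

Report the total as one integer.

108

0(a) covers ∅
1(b) covers ∅
2(a) covers 0:a
3(c) covers 1:b, 2:a
4(c) covers 3:c
5(d) covers 1:b, 2:a
6(b) covers 4:c, 5:d
7(c) covers 6:b
8(e) covers 5:d
9(b) covers 7:c
10(a) covers 7:c
floor of heap: 0:a, 1:b
completions by unplaced set U, small U first (add the entries for U minus each lowest piece of U):
  |U|=1: {8}:1  {9}:1  {10}:1
  |U|=2: {8,9}:2  {8,10}:2  {9,10}:2
  |U|=3: {7,9,10}:2  {8,9,10}:6
  |U|=4: {6,7,9,10}:2  {7,8,9,10}:8
  |U|=5: {4,6,7,9,10}:2  {6,7,8,9,10}:10
  |U|=6: {3,4,6,7,9,10}:2  {4,6,7,8,9,10}:12  {5,6,7,8,9,10}:10
  |U|=7: {3,4,6,7,8,9,10}:14  {4,5,6,7,8,9,10}:22
  |U|=8: {3,4,5,6,7,8,9,10}:36
  |U|=9: {1,3,4,5,6,7,8,9,10}:36  {2,3,4,5,6,7,8,9,10}:36
  start at 0(a): 72
  start at 1(b): 36
sum over floor = 108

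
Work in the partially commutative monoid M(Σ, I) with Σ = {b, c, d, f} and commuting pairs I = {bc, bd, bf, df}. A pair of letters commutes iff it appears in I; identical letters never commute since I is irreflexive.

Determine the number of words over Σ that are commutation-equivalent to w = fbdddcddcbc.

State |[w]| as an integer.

0(f) covers ∅
1(b) covers ∅
2(d) covers ∅
3(d) covers 2:d
4(d) covers 3:d
5(c) covers 0:f, 4:d
6(d) covers 5:c
7(d) covers 6:d
8(c) covers 7:d
9(b) covers 1:b
10(c) covers 8:c
floor of heap: 0:f, 1:b, 2:d
completions by unplaced set U, small U first (add the entries for U minus each lowest piece of U):
  |U|=1: {9}:1  {10}:1
  |U|=2: {1,9}:1  {8,10}:1  {9,10}:2
  |U|=3: {1,9,10}:3  {7,8,10}:1  {8,9,10}:3
  |U|=4: {1,8,9,10}:6  {6,7,8,10}:1  {7,8,9,10}:4
  |U|=5: {1,7,8,9,10}:10  {5,6,7,8,10}:1  {6,7,8,9,10}:5
  |U|=6: {0,5,6,7,8,10}:1  {1,6,7,8,9,10}:15  {4,5,6,7,8,10}:1  {5,6,7,8,9,10}:6
  |U|=7: {0,4,5,6,7,8,10}:2  {0,5,6,7,8,9,10}:7  {1,5,6,7,8,9,10}:21  {3,4,5,6,7,8,10}:1  {4,5,6,7,8,9,10}:7
  |U|=8: {0,1,5,6,7,8,9,10}:28  {0,3,4,5,6,7,8,10}:3  {0,4,5,6,7,8,9,10}:16  {1,4,5,6,7,8,9,10}:28  {2,3,4,5,6,7,8,10}:1  {3,4,5,6,7,8,9,10}:8
  |U|=9: {0,1,4,5,6,7,8,9,10}:72  {0,2,3,4,5,6,7,8,10}:4  {0,3,4,5,6,7,8,9,10}:27  {1,3,4,5,6,7,8,9,10}:36  {2,3,4,5,6,7,8,9,10}:9
  start at 0(f): 45
  start at 1(b): 40
  start at 2(d): 135
sum over floor = 220

220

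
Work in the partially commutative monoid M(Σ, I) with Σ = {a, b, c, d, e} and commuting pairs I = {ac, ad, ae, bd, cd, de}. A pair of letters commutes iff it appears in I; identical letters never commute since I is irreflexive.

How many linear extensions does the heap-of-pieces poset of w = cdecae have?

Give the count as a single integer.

piece 0:c — minimal
piece 1:d — minimal
piece 2:e rests on {0:c}
piece 3:c rests on {2:e}
piece 4:a — minimal
piece 5:e rests on {3:c}
minimal pieces: {0:c, 1:d, 4:a}
ways to finish when only these pieces remain (= sum over removing one remaining piece with nothing left below it):
  1 left: {1}→1  {4}→1  {5}→1
  2 left: {1,4}→2  {1,5}→2  {3,5}→1  {4,5}→2
  3 left: {1,3,5}→3  {1,4,5}→6  {2,3,5}→1  {3,4,5}→3
  4 left: {0,2,3,5}→1  {1,2,3,5}→4  {1,3,4,5}→12  {2,3,4,5}→4
  placing 0:c first → 20 extensions
  placing 1:d first → 5 extensions
  placing 4:a first → 5 extensions
total linear extensions = 30

30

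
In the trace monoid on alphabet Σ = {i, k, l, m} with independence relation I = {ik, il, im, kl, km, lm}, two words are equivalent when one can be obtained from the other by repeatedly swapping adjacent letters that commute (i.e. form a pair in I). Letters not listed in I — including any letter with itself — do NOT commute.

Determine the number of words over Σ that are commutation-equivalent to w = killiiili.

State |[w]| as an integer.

504

piece 0:k — minimal
piece 1:i — minimal
piece 2:l — minimal
piece 3:l rests on {2:l}
piece 4:i rests on {1:i}
piece 5:i rests on {4:i}
piece 6:i rests on {5:i}
piece 7:l rests on {3:l}
piece 8:i rests on {6:i}
minimal pieces: {0:k, 1:i, 2:l}
ways to finish when only these pieces remain (= sum over removing one remaining piece with nothing left below it):
  1 left: {0}→1  {7}→1  {8}→1
  2 left: {0,7}→2  {0,8}→2  {3,7}→1  {6,8}→1  {7,8}→2
  3 left: {0,3,7}→3  {0,6,8}→3  {0,7,8}→6  {2,3,7}→1  {3,7,8}→3  {5,6,8}→1  {6,7,8}→3
  4 left: {0,2,3,7}→4  {0,3,7,8}→12  {0,5,6,8}→4  {0,6,7,8}→12  {2,3,7,8}→4  {3,6,7,8}→6  {4,5,6,8}→1  {5,6,7,8}→4
  5 left: {0,2,3,7,8}→20  {0,3,6,7,8}→30  {0,4,5,6,8}→5  {0,5,6,7,8}→20  {1,4,5,6,8}→1  {2,3,6,7,8}→10  {3,5,6,7,8}→10  {4,5,6,7,8}→5
  6 left: {0,1,4,5,6,8}→6  {0,2,3,6,7,8}→60  {0,3,5,6,7,8}→60  {0,4,5,6,7,8}→30  {1,4,5,6,7,8}→6  {2,3,5,6,7,8}→20  {3,4,5,6,7,8}→15
  7 left: {0,1,4,5,6,7,8}→42  {0,2,3,5,6,7,8}→140  {0,3,4,5,6,7,8}→105  {1,3,4,5,6,7,8}→21  {2,3,4,5,6,7,8}→35
  placing 0:k first → 56 extensions
  placing 1:i first → 280 extensions
  placing 2:l first → 168 extensions
total linear extensions = 504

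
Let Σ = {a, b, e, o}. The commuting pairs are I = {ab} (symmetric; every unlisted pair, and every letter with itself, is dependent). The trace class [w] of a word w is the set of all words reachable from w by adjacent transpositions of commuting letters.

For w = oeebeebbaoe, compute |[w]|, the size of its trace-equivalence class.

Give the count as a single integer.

drop 0:o onto floor
drop 1:e onto {0:o}
drop 2:e onto {1:e}
drop 3:b onto {2:e}
drop 4:e onto {3:b}
drop 5:e onto {4:e}
drop 6:b onto {5:e}
drop 7:b onto {6:b}
drop 8:a onto {5:e}
drop 9:o onto {7:b, 8:a}
drop 10:e onto {9:o}
ground layer = {0:o}
drop-orders for the pieces not yet dropped (sum over which currently-grounded one goes next):
  1 to go: {10} 1
  2 to go: {9,10} 1
  3 to go: {7,9,10} 1  {8,9,10} 1
  4 to go: {6,7,9,10} 1  {7,8,9,10} 2
  5 to go: {6,7,8,9,10} 3
  6 to go: {5,6,7,8,9,10} 3
  7 to go: {4,5,6,7,8,9,10} 3
  8 to go: {3,4,5,6,7,8,9,10} 3
  9 to go: {2,3,4,5,6,7,8,9,10} 3
  if 0:o drops first: 3 orders

3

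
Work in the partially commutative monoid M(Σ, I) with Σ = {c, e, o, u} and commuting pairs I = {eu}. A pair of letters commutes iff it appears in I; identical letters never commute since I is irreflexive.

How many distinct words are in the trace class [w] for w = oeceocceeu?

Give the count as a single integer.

#0=o has no predecessor
#1=e depends on [0:o]
#2=c depends on [1:e]
#3=e depends on [2:c]
#4=o depends on [3:e]
#5=c depends on [4:o]
#6=c depends on [5:c]
#7=e depends on [6:c]
#8=e depends on [7:e]
#9=u depends on [6:c]
sources: [0:o]
N(rest) = Σ N(rest − s) over sources s of rest; N(one piece) = 1:
  size 1 → [8]=1  [9]=1
  size 2 → [7,8]=1  [8,9]=2
  size 3 → [7,8,9]=3
  size 4 → [6,7,8,9]=3
  size 5 → [5,6,7,8,9]=3
  size 6 → [4,5,6,7,8,9]=3
  size 7 → [3,4,5,6,7,8,9]=3
  size 8 → [2,3,4,5,6,7,8,9]=3
  first=0(o) contributes 3

3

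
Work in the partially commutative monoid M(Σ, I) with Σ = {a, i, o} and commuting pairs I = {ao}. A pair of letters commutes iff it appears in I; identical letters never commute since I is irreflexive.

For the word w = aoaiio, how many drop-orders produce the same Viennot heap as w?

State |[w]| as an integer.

#0=a has no predecessor
#1=o has no predecessor
#2=a depends on [0:a]
#3=i depends on [1:o, 2:a]
#4=i depends on [3:i]
#5=o depends on [4:i]
sources: [0:a, 1:o]
N(rest) = Σ N(rest − s) over sources s of rest; N(one piece) = 1:
  size 1 → [5]=1
  size 2 → [4,5]=1
  size 3 → [3,4,5]=1
  size 4 → [1,3,4,5]=1  [2,3,4,5]=1
  first=0(a) contributes 2
  first=1(o) contributes 1
|[w]| = 3

3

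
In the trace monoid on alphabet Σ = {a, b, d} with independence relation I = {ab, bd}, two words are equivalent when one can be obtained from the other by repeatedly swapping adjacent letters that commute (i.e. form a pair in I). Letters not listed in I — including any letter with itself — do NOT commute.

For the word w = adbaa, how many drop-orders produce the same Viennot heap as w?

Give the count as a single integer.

#0=a has no predecessor
#1=d depends on [0:a]
#2=b has no predecessor
#3=a depends on [1:d]
#4=a depends on [3:a]
sources: [0:a, 2:b]
N(rest) = Σ N(rest − s) over sources s of rest; N(one piece) = 1:
  size 1 → [2]=1  [4]=1
  size 2 → [2,4]=2  [3,4]=1
  size 3 → [1,3,4]=1  [2,3,4]=3
  first=0(a) contributes 4
  first=2(b) contributes 1
|[w]| = 5

5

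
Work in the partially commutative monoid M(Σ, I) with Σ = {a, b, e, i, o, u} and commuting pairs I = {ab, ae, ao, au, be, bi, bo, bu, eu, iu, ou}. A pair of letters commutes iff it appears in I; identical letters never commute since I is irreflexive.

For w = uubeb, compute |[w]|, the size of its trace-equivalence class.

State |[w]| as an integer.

0(u) covers ∅
1(u) covers 0:u
2(b) covers ∅
3(e) covers ∅
4(b) covers 2:b
floor of heap: 0:u, 2:b, 3:e
completions by unplaced set U, small U first (add the entries for U minus each lowest piece of U):
  |U|=1: {1}:1  {3}:1  {4}:1
  |U|=2: {0,1}:1  {1,3}:2  {1,4}:2  {2,4}:1  {3,4}:2
  |U|=3: {0,1,3}:3  {0,1,4}:3  {1,2,4}:3  {1,3,4}:6  {2,3,4}:3
  start at 0(u): 12
  start at 2(b): 12
  start at 3(e): 6
sum over floor = 30

30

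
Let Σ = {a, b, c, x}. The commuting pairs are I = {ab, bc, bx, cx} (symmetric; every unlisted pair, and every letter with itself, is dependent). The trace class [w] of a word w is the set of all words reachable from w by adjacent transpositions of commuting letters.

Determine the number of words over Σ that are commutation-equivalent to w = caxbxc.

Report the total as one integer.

drop 0:c onto floor
drop 1:a onto {0:c}
drop 2:x onto {1:a}
drop 3:b onto floor
drop 4:x onto {2:x}
drop 5:c onto {1:a}
ground layer = {0:c, 3:b}
drop-orders for the pieces not yet dropped (sum over which currently-grounded one goes next):
  1 to go: {3} 1  {4} 1  {5} 1
  2 to go: {2,4} 1  {3,4} 2  {3,5} 2  {4,5} 2
  3 to go: {2,3,4} 3  {2,4,5} 3  {3,4,5} 6
  4 to go: {1,2,4,5} 3  {2,3,4,5} 12
  if 0:c drops first: 15 orders
  if 3:b drops first: 3 orders
heap linearizations: 18

18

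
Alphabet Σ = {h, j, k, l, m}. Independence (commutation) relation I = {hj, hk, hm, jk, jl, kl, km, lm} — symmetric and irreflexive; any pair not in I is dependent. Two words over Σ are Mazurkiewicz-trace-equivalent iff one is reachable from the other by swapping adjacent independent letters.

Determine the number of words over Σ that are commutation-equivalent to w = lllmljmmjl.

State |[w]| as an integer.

252

0(l) covers ∅
1(l) covers 0:l
2(l) covers 1:l
3(m) covers ∅
4(l) covers 2:l
5(j) covers 3:m
6(m) covers 5:j
7(m) covers 6:m
8(j) covers 7:m
9(l) covers 4:l
floor of heap: 0:l, 3:m
completions by unplaced set U, small U first (add the entries for U minus each lowest piece of U):
  |U|=1: {8}:1  {9}:1
  |U|=2: {4,9}:1  {7,8}:1  {8,9}:2
  |U|=3: {2,4,9}:1  {4,8,9}:3  {6,7,8}:1  {7,8,9}:3
  |U|=4: {1,2,4,9}:1  {2,4,8,9}:4  {4,7,8,9}:6  {5,6,7,8}:1  {6,7,8,9}:4
  |U|=5: {0,1,2,4,9}:1  {1,2,4,8,9}:5  {2,4,7,8,9}:10  {3,5,6,7,8}:1  {4,6,7,8,9}:10  {5,6,7,8,9}:5
  |U|=6: {0,1,2,4,8,9}:6  {1,2,4,7,8,9}:15  {2,4,6,7,8,9}:20  {3,5,6,7,8,9}:6  {4,5,6,7,8,9}:15
  |U|=7: {0,1,2,4,7,8,9}:21  {1,2,4,6,7,8,9}:35  {2,4,5,6,7,8,9}:35  {3,4,5,6,7,8,9}:21
  |U|=8: {0,1,2,4,6,7,8,9}:56  {1,2,4,5,6,7,8,9}:70  {2,3,4,5,6,7,8,9}:56
  start at 0(l): 126
  start at 3(m): 126
sum over floor = 252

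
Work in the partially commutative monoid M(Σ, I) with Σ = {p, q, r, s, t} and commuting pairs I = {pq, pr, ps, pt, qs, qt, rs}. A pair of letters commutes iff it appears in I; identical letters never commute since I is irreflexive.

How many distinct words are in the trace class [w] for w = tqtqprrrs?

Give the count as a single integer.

0(t) covers ∅
1(q) covers ∅
2(t) covers 0:t
3(q) covers 1:q
4(p) covers ∅
5(r) covers 2:t, 3:q
6(r) covers 5:r
7(r) covers 6:r
8(s) covers 2:t
floor of heap: 0:t, 1:q, 4:p
completions by unplaced set U, small U first (add the entries for U minus each lowest piece of U):
  |U|=1: {4}:1  {7}:1  {8}:1
  |U|=2: {4,7}:2  {4,8}:2  {6,7}:1  {7,8}:2
  |U|=3: {4,6,7}:3  {4,7,8}:6  {5,6,7}:1  {6,7,8}:3
  |U|=4: {3,5,6,7}:1  {4,5,6,7}:4  {4,6,7,8}:12  {5,6,7,8}:4
  |U|=5: {1,3,5,6,7}:1  {2,5,6,7,8}:4  {3,4,5,6,7}:5  {3,5,6,7,8}:5  {4,5,6,7,8}:20
  |U|=6: {0,2,5,6,7,8}:4  {1,3,4,5,6,7}:6  {1,3,5,6,7,8}:6  {2,3,5,6,7,8}:9  {2,4,5,6,7,8}:24  {3,4,5,6,7,8}:30
  |U|=7: {0,2,3,5,6,7,8}:13  {0,2,4,5,6,7,8}:28  {1,2,3,5,6,7,8}:15  {1,3,4,5,6,7,8}:42  {2,3,4,5,6,7,8}:63
  start at 0(t): 120
  start at 1(q): 104
  start at 4(p): 28
sum over floor = 252

252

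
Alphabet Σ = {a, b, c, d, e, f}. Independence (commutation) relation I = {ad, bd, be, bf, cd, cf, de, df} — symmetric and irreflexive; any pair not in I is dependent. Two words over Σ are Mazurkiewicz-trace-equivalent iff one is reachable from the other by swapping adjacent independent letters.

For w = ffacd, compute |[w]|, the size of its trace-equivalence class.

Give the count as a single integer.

5

piece 0:f — minimal
piece 1:f rests on {0:f}
piece 2:a rests on {1:f}
piece 3:c rests on {2:a}
piece 4:d — minimal
minimal pieces: {0:f, 4:d}
ways to finish when only these pieces remain (= sum over removing one remaining piece with nothing left below it):
  1 left: {3}→1  {4}→1
  2 left: {2,3}→1  {3,4}→2
  3 left: {1,2,3}→1  {2,3,4}→3
  placing 0:f first → 4 extensions
  placing 4:d first → 1 extensions
total linear extensions = 5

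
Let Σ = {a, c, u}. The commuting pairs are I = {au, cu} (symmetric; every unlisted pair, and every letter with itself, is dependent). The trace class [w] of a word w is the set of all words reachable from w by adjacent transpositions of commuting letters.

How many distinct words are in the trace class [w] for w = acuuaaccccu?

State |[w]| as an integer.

#0=a has no predecessor
#1=c depends on [0:a]
#2=u has no predecessor
#3=u depends on [2:u]
#4=a depends on [1:c]
#5=a depends on [4:a]
#6=c depends on [5:a]
#7=c depends on [6:c]
#8=c depends on [7:c]
#9=c depends on [8:c]
#10=u depends on [3:u]
sources: [0:a, 2:u]
N(rest) = Σ N(rest − s) over sources s of rest; N(one piece) = 1:
  size 1 → [9]=1  [10]=1
  size 2 → [3,10]=1  [8,9]=1  [9,10]=2
  size 3 → [2,3,10]=1  [3,9,10]=3  [7,8,9]=1  [8,9,10]=3
  size 4 → [2,3,9,10]=4  [3,8,9,10]=6  [6,7,8,9]=1  [7,8,9,10]=4
  size 5 → [2,3,8,9,10]=10  [3,7,8,9,10]=10  [5,6,7,8,9]=1  [6,7,8,9,10]=5
  size 6 → [2,3,7,8,9,10]=20  [3,6,7,8,9,10]=15  [4,5,6,7,8,9]=1  [5,6,7,8,9,10]=6
  size 7 → [1,4,5,6,7,8,9]=1  [2,3,6,7,8,9,10]=35  [3,5,6,7,8,9,10]=21  [4,5,6,7,8,9,10]=7
  size 8 → [0,1,4,5,6,7,8,9]=1  [1,4,5,6,7,8,9,10]=8  [2,3,5,6,7,8,9,10]=56  [3,4,5,6,7,8,9,10]=28
  size 9 → [0,1,4,5,6,7,8,9,10]=9  [1,3,4,5,6,7,8,9,10]=36  [2,3,4,5,6,7,8,9,10]=84
  first=0(a) contributes 120
  first=2(u) contributes 45
|[w]| = 165

165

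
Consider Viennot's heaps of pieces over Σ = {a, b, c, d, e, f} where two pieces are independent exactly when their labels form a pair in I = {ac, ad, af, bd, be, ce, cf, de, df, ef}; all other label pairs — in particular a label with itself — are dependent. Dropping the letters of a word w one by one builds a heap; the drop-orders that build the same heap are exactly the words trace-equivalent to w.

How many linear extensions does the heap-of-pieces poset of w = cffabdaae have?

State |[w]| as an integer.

piece 0:c — minimal
piece 1:f — minimal
piece 2:f rests on {1:f}
piece 3:a — minimal
piece 4:b rests on {0:c, 2:f, 3:a}
piece 5:d rests on {0:c}
piece 6:a rests on {4:b}
piece 7:a rests on {6:a}
piece 8:e rests on {7:a}
minimal pieces: {0:c, 1:f, 3:a}
ways to finish when only these pieces remain (= sum over removing one remaining piece with nothing left below it):
  1 left: {5}→1  {8}→1
  2 left: {5,8}→2  {7,8}→1
  3 left: {5,7,8}→3  {6,7,8}→1
  4 left: {4,6,7,8}→1  {5,6,7,8}→4
  5 left: {2,4,6,7,8}→1  {3,4,6,7,8}→1  {4,5,6,7,8}→5
  6 left: {0,4,5,6,7,8}→5  {1,2,4,6,7,8}→1  {2,3,4,6,7,8}→2  {2,4,5,6,7,8}→6  {3,4,5,6,7,8}→6
  7 left: {0,2,4,5,6,7,8}→11  {0,3,4,5,6,7,8}→11  {1,2,3,4,6,7,8}→3  {1,2,4,5,6,7,8}→7  {2,3,4,5,6,7,8}→14
  placing 0:c first → 24 extensions
  placing 1:f first → 36 extensions
  placing 3:a first → 18 extensions
total linear extensions = 78

78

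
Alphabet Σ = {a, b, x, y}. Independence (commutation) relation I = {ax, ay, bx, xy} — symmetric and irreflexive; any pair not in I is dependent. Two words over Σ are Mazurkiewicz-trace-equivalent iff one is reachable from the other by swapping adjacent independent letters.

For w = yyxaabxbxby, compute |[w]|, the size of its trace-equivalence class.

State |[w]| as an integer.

990

#0=y has no predecessor
#1=y depends on [0:y]
#2=x has no predecessor
#3=a has no predecessor
#4=a depends on [3:a]
#5=b depends on [1:y, 4:a]
#6=x depends on [2:x]
#7=b depends on [5:b]
#8=x depends on [6:x]
#9=b depends on [7:b]
#10=y depends on [9:b]
sources: [0:y, 2:x, 3:a]
N(rest) = Σ N(rest − s) over sources s of rest; N(one piece) = 1:
  size 1 → [8]=1  [10]=1
  size 2 → [6,8]=1  [8,10]=2  [9,10]=1
  size 3 → [2,6,8]=1  [6,8,10]=3  [7,9,10]=1  [8,9,10]=3
  size 4 → [2,6,8,10]=4  [5,7,9,10]=1  [6,8,9,10]=6  [7,8,9,10]=4
  size 5 → [1,5,7,9,10]=1  [2,6,8,9,10]=10  [4,5,7,9,10]=1  [5,7,8,9,10]=5  [6,7,8,9,10]=10
  size 6 → [0,1,5,7,9,10]=1  [1,4,5,7,9,10]=2  [1,5,7,8,9,10]=6  [2,6,7,8,9,10]=20  [3,4,5,7,9,10]=1  [4,5,7,8,9,10]=6  [5,6,7,8,9,10]=15
  size 7 → [0,1,4,5,7,9,10]=3  [0,1,5,7,8,9,10]=7  [1,3,4,5,7,9,10]=3  [1,4,5,7,8,9,10]=14  [1,5,6,7,8,9,10]=21  [2,5,6,7,8,9,10]=35  [3,4,5,7,8,9,10]=7  [4,5,6,7,8,9,10]=21
  size 8 → [0,1,3,4,5,7,9,10]=6  [0,1,4,5,7,8,9,10]=24  [0,1,5,6,7,8,9,10]=28  [1,2,5,6,7,8,9,10]=56  [1,3,4,5,7,8,9,10]=24  [1,4,5,6,7,8,9,10]=56  [2,4,5,6,7,8,9,10]=56  [3,4,5,6,7,8,9,10]=28
  size 9 → [0,1,2,5,6,7,8,9,10]=84  [0,1,3,4,5,7,8,9,10]=54  [0,1,4,5,6,7,8,9,10]=108  [1,2,4,5,6,7,8,9,10]=168  [1,3,4,5,6,7,8,9,10]=108  [2,3,4,5,6,7,8,9,10]=84
  first=0(y) contributes 360
  first=2(x) contributes 270
  first=3(a) contributes 360
|[w]| = 990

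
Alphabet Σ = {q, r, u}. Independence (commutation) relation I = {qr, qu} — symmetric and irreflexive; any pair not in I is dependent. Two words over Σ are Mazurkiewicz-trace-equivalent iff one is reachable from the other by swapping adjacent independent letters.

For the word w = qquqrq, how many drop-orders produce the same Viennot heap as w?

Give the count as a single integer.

#0=q has no predecessor
#1=q depends on [0:q]
#2=u has no predecessor
#3=q depends on [1:q]
#4=r depends on [2:u]
#5=q depends on [3:q]
sources: [0:q, 2:u]
N(rest) = Σ N(rest − s) over sources s of rest; N(one piece) = 1:
  size 1 → [4]=1  [5]=1
  size 2 → [2,4]=1  [3,5]=1  [4,5]=2
  size 3 → [1,3,5]=1  [2,4,5]=3  [3,4,5]=3
  size 4 → [0,1,3,5]=1  [1,3,4,5]=4  [2,3,4,5]=6
  first=0(q) contributes 10
  first=2(u) contributes 5
|[w]| = 15

15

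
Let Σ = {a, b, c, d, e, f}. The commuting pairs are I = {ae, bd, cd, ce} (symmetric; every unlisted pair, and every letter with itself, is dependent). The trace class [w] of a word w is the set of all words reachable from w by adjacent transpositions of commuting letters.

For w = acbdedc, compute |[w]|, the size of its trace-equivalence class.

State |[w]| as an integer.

#0=a has no predecessor
#1=c depends on [0:a]
#2=b depends on [1:c]
#3=d depends on [0:a]
#4=e depends on [2:b, 3:d]
#5=d depends on [4:e]
#6=c depends on [2:b]
sources: [0:a]
N(rest) = Σ N(rest − s) over sources s of rest; N(one piece) = 1:
  size 1 → [5]=1  [6]=1
  size 2 → [4,5]=1  [5,6]=2
  size 3 → [3,4,5]=1  [4,5,6]=3
  size 4 → [2,4,5,6]=3  [3,4,5,6]=4
  size 5 → [1,2,4,5,6]=3  [2,3,4,5,6]=7
  first=0(a) contributes 10

10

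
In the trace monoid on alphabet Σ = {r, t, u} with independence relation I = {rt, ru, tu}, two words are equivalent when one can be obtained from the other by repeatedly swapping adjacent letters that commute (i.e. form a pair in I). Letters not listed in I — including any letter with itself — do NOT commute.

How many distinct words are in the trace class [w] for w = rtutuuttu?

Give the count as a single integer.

630

#0=r has no predecessor
#1=t has no predecessor
#2=u has no predecessor
#3=t depends on [1:t]
#4=u depends on [2:u]
#5=u depends on [4:u]
#6=t depends on [3:t]
#7=t depends on [6:t]
#8=u depends on [5:u]
sources: [0:r, 1:t, 2:u]
N(rest) = Σ N(rest − s) over sources s of rest; N(one piece) = 1:
  size 1 → [0]=1  [7]=1  [8]=1
  size 2 → [0,7]=2  [0,8]=2  [5,8]=1  [6,7]=1  [7,8]=2
  size 3 → [0,5,8]=3  [0,6,7]=3  [0,7,8]=6  [3,6,7]=1  [4,5,8]=1  [5,7,8]=3  [6,7,8]=3
  size 4 → [0,3,6,7]=4  [0,4,5,8]=4  [0,5,7,8]=12  [0,6,7,8]=12  [1,3,6,7]=1  [2,4,5,8]=1  [3,6,7,8]=4  [4,5,7,8]=4  [5,6,7,8]=6
  size 5 → [0,1,3,6,7]=5  [0,2,4,5,8]=5  [0,3,6,7,8]=20  [0,4,5,7,8]=20  [0,5,6,7,8]=30  [1,3,6,7,8]=5  [2,4,5,7,8]=5  [3,5,6,7,8]=10  [4,5,6,7,8]=10
  size 6 → [0,1,3,6,7,8]=30  [0,2,4,5,7,8]=30  [0,3,5,6,7,8]=60  [0,4,5,6,7,8]=60  [1,3,5,6,7,8]=15  [2,4,5,6,7,8]=15  [3,4,5,6,7,8]=20
  size 7 → [0,1,3,5,6,7,8]=105  [0,2,4,5,6,7,8]=105  [0,3,4,5,6,7,8]=140  [1,3,4,5,6,7,8]=35  [2,3,4,5,6,7,8]=35
  first=0(r) contributes 70
  first=1(t) contributes 280
  first=2(u) contributes 280
|[w]| = 630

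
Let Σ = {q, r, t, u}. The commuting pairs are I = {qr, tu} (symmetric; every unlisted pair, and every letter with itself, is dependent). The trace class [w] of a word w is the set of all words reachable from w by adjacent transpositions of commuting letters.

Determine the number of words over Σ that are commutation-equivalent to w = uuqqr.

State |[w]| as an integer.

3

0(u) covers ∅
1(u) covers 0:u
2(q) covers 1:u
3(q) covers 2:q
4(r) covers 1:u
floor of heap: 0:u
completions by unplaced set U, small U first (add the entries for U minus each lowest piece of U):
  |U|=1: {3}:1  {4}:1
  |U|=2: {2,3}:1  {3,4}:2
  |U|=3: {2,3,4}:3
  start at 0(u): 3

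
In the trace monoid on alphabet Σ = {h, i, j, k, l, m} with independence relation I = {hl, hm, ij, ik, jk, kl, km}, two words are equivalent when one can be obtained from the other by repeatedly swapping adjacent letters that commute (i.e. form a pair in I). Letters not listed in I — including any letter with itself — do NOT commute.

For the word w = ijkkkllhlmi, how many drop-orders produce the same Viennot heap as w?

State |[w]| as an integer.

drop 0:i onto floor
drop 1:j onto floor
drop 2:k onto floor
drop 3:k onto {2:k}
drop 4:k onto {3:k}
drop 5:l onto {0:i, 1:j}
drop 6:l onto {5:l}
drop 7:h onto {0:i, 1:j, 4:k}
drop 8:l onto {6:l}
drop 9:m onto {8:l}
drop 10:i onto {7:h, 9:m}
ground layer = {0:i, 1:j, 2:k}
drop-orders for the pieces not yet dropped (sum over which currently-grounded one goes next):
  1 to go: {10} 1
  2 to go: {7,10} 1  {9,10} 1
  3 to go: {4,7,10} 1  {7,9,10} 2  {8,9,10} 1
  4 to go: {3,4,7,10} 1  {4,7,9,10} 3  {6,8,9,10} 1  {7,8,9,10} 3
  5 to go: {2,3,4,7,10} 1  {3,4,7,9,10} 4  {4,7,8,9,10} 6  {5,6,8,9,10} 1  {6,7,8,9,10} 4
  6 to go: {2,3,4,7,9,10} 5  {3,4,7,8,9,10} 10  {4,6,7,8,9,10} 10  {5,6,7,8,9,10} 5
  7 to go: {0,5,6,7,8,9,10} 5  {1,5,6,7,8,9,10} 5  {2,3,4,7,8,9,10} 15  {3,4,6,7,8,9,10} 20  {4,5,6,7,8,9,10} 15
  8 to go: {0,1,5,6,7,8,9,10} 10  {0,4,5,6,7,8,9,10} 20  {1,4,5,6,7,8,9,10} 20  {2,3,4,6,7,8,9,10} 35  {3,4,5,6,7,8,9,10} 35
  9 to go: {0,1,4,5,6,7,8,9,10} 50  {0,3,4,5,6,7,8,9,10} 55  {1,3,4,5,6,7,8,9,10} 55  {2,3,4,5,6,7,8,9,10} 70
  if 0:i drops first: 125 orders
  if 1:j drops first: 125 orders
  if 2:k drops first: 160 orders
heap linearizations: 410

410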